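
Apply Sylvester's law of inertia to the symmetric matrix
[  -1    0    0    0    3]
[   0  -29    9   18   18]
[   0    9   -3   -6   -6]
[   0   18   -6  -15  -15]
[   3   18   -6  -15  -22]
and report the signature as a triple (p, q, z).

step 0: pivot -1 → sign −
step 1: pivot -29 → sign −
step 2: pivot -6/29 → sign −
step 3: pivot -3 → sign −
step 4: pivot 2 → sign +
signature = (1, 4, 0)

Answer: (1, 4, 0)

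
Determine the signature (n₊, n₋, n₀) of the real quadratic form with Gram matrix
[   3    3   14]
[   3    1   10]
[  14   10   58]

Answer: (2, 1, 0)

Derivation:
step 0: pivot 3 → sign +
step 1: pivot -2 → sign −
step 2: pivot 2/3 → sign +
signature = (2, 1, 0)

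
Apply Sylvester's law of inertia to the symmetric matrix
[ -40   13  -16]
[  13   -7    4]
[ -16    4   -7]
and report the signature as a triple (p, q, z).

step 0: pivot -40 → sign −
step 1: pivot -111/40 → sign −
step 2: pivot -3/37 → sign −
signature = (0, 3, 0)

Answer: (0, 3, 0)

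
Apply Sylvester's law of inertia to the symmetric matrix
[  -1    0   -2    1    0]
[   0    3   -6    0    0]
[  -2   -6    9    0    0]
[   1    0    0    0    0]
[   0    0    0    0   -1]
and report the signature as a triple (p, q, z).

Answer: (2, 3, 0)

Derivation:
step 0: pivot -1 → sign −
step 1: pivot 3 → sign +
step 2: pivot 1 → sign +
step 3: pivot -3 → sign −
step 4: pivot -1 → sign −
signature = (2, 3, 0)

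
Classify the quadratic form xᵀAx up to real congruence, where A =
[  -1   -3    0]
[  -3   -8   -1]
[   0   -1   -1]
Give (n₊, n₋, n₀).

step 0: pivot -1 → sign −
step 1: pivot 1 → sign +
step 2: pivot -2 → sign −
signature = (1, 2, 0)

Answer: (1, 2, 0)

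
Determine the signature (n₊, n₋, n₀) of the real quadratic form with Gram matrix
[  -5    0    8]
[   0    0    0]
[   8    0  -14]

Answer: (0, 2, 1)

Derivation:
step 0: pivot -5 → sign −
step 1: pivot -6/5 → sign −
step 2: row/col 2 already zero → sign 0
signature = (0, 2, 1)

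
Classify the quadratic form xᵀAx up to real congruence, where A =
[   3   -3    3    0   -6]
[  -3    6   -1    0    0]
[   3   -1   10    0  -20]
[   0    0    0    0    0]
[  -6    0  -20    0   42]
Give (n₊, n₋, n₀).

Answer: (4, 0, 1)

Derivation:
step 0: pivot 3 → sign +
step 1: pivot 3 → sign +
step 2: pivot 17/3 → sign +
step 3: pivot 6/17 → sign +
step 4: row/col 4 already zero → sign 0
signature = (4, 0, 1)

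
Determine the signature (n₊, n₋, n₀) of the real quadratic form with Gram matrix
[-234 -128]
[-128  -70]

Answer: (1, 1, 0)

Derivation:
step 0: pivot -234 → sign −
step 1: pivot 2/117 → sign +
signature = (1, 1, 0)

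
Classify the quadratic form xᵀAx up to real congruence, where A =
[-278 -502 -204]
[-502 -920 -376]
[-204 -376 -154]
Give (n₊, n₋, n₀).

Answer: (1, 2, 0)

Derivation:
step 0: pivot -278 → sign −
step 1: pivot -1878/139 → sign −
step 2: pivot 2/939 → sign +
signature = (1, 2, 0)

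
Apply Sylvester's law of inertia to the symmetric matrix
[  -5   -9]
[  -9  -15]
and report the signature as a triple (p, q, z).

step 0: pivot -5 → sign −
step 1: pivot 6/5 → sign +
signature = (1, 1, 0)

Answer: (1, 1, 0)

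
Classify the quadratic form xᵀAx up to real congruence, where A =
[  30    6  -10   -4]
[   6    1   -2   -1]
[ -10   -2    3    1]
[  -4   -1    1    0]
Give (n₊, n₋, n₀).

step 0: pivot 30 → sign +
step 1: pivot -1/5 → sign −
step 2: pivot -1/3 → sign −
step 3: row/col 3 already zero → sign 0
signature = (1, 2, 1)

Answer: (1, 2, 1)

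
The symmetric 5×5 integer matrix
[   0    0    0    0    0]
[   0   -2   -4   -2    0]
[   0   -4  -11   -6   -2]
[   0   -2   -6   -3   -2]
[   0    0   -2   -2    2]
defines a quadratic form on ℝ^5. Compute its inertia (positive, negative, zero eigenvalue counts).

step 0: pivot -2 → sign −
step 1: pivot -3 → sign −
step 2: pivot 1/3 → sign +
step 3: pivot 2 → sign +
step 4: row/col 4 already zero → sign 0
signature = (2, 2, 1)

Answer: (2, 2, 1)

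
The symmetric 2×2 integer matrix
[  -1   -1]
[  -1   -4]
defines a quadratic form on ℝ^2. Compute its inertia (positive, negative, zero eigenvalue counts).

Answer: (0, 2, 0)

Derivation:
step 0: pivot -1 → sign −
step 1: pivot -3 → sign −
signature = (0, 2, 0)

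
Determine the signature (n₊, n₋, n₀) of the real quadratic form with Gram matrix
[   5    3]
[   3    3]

Answer: (2, 0, 0)

Derivation:
step 0: pivot 5 → sign +
step 1: pivot 6/5 → sign +
signature = (2, 0, 0)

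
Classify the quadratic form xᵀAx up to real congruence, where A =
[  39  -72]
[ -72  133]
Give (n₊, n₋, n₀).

step 0: pivot 39 → sign +
step 1: pivot 1/13 → sign +
signature = (2, 0, 0)

Answer: (2, 0, 0)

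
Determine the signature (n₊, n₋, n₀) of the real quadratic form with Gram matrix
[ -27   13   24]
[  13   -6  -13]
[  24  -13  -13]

Answer: (2, 1, 0)

Derivation:
step 0: pivot -27 → sign −
step 1: pivot 7/27 → sign +
step 2: pivot 2/7 → sign +
signature = (2, 1, 0)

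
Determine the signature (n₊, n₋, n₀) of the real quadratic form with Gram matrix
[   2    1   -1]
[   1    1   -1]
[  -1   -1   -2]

Answer: (2, 1, 0)

Derivation:
step 0: pivot 2 → sign +
step 1: pivot 1/2 → sign +
step 2: pivot -3 → sign −
signature = (2, 1, 0)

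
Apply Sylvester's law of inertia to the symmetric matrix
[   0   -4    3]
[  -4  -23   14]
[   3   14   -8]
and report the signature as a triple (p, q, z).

Answer: (2, 1, 0)

Derivation:
step 0: pivot -23 → sign −
step 1: pivot 16/23 → sign +
step 2: pivot 1/16 → sign +
signature = (2, 1, 0)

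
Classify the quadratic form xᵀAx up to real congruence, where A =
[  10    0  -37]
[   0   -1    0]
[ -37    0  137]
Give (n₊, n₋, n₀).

step 0: pivot 10 → sign +
step 1: pivot -1 → sign −
step 2: pivot 1/10 → sign +
signature = (2, 1, 0)

Answer: (2, 1, 0)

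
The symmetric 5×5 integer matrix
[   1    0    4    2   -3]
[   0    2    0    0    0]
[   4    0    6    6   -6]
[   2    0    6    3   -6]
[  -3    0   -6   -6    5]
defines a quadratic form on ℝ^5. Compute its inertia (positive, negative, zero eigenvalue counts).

Answer: (3, 2, 0)

Derivation:
step 0: pivot 1 → sign +
step 1: pivot 2 → sign +
step 2: pivot -10 → sign −
step 3: pivot -3/5 → sign −
step 4: pivot 2 → sign +
signature = (3, 2, 0)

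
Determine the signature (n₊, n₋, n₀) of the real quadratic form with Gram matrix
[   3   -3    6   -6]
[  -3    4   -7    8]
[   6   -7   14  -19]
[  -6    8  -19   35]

Answer: (3, 1, 0)

Derivation:
step 0: pivot 3 → sign +
step 1: pivot 1 → sign +
step 2: pivot 1 → sign +
step 3: pivot -6 → sign −
signature = (3, 1, 0)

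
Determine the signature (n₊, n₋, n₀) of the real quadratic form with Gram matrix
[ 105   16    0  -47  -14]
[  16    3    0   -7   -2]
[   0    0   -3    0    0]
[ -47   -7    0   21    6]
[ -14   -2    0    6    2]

step 0: pivot 105 → sign +
step 1: pivot 59/105 → sign +
step 2: pivot -3 → sign −
step 3: pivot -5/59 → sign −
step 4: pivot 6/5 → sign +
signature = (3, 2, 0)

Answer: (3, 2, 0)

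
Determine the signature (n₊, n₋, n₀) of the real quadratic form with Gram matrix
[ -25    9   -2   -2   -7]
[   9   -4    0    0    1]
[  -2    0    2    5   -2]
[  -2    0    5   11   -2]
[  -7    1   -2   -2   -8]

Answer: (1, 4, 0)

Derivation:
step 0: pivot -25 → sign −
step 1: pivot -19/25 → sign −
step 2: pivot 54/19 → sign +
step 3: pivot -1/6 → sign −
step 4: pivot -3 → sign −
signature = (1, 4, 0)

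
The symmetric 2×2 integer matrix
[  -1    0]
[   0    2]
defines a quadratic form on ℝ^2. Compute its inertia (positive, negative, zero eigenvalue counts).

step 0: pivot -1 → sign −
step 1: pivot 2 → sign +
signature = (1, 1, 0)

Answer: (1, 1, 0)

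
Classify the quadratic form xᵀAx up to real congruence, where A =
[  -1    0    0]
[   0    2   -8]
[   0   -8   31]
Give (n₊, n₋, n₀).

Answer: (1, 2, 0)

Derivation:
step 0: pivot -1 → sign −
step 1: pivot 2 → sign +
step 2: pivot -1 → sign −
signature = (1, 2, 0)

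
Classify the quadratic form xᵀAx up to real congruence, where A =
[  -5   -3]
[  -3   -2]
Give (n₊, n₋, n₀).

Answer: (0, 2, 0)

Derivation:
step 0: pivot -5 → sign −
step 1: pivot -1/5 → sign −
signature = (0, 2, 0)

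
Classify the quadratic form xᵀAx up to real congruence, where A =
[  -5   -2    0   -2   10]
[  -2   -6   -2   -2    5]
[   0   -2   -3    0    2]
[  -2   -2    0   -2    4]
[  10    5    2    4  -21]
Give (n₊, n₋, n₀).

step 0: pivot -5 → sign −
step 1: pivot -26/5 → sign −
step 2: pivot -29/13 → sign −
step 3: pivot -24/29 → sign −
step 4: pivot 3/8 → sign +
signature = (1, 4, 0)

Answer: (1, 4, 0)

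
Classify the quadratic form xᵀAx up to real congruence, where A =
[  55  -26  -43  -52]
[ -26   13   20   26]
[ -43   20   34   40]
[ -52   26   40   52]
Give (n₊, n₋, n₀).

step 0: pivot 55 → sign +
step 1: pivot 39/55 → sign +
step 2: pivot 3/13 → sign +
step 3: row/col 3 already zero → sign 0
signature = (3, 0, 1)

Answer: (3, 0, 1)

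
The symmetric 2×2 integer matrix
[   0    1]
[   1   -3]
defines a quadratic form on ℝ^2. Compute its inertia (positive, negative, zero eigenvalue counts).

step 0: pivot -3 → sign −
step 1: pivot 1/3 → sign +
signature = (1, 1, 0)

Answer: (1, 1, 0)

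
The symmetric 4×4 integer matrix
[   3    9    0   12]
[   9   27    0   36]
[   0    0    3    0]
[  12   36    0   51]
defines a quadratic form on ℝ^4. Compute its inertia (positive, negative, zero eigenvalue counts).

step 0: pivot 3 → sign +
step 1: pivot 3 → sign +
step 2: pivot 3 → sign +
step 3: row/col 3 already zero → sign 0
signature = (3, 0, 1)

Answer: (3, 0, 1)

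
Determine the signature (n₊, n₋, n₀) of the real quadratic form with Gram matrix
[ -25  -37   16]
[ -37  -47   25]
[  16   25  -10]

Answer: (2, 1, 0)

Derivation:
step 0: pivot -25 → sign −
step 1: pivot 194/25 → sign +
step 2: pivot 3/194 → sign +
signature = (2, 1, 0)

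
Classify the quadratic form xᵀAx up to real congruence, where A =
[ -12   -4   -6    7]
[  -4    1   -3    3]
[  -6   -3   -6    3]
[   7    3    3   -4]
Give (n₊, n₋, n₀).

Answer: (1, 3, 0)

Derivation:
step 0: pivot -12 → sign −
step 1: pivot 7/3 → sign +
step 2: pivot -24/7 → sign −
step 3: pivot -3/32 → sign −
signature = (1, 3, 0)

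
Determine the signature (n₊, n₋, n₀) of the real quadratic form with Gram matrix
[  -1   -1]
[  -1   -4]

Answer: (0, 2, 0)

Derivation:
step 0: pivot -1 → sign −
step 1: pivot -3 → sign −
signature = (0, 2, 0)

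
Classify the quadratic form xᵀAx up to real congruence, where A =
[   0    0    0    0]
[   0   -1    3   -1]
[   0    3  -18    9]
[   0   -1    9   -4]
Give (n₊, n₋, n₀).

Answer: (1, 2, 1)

Derivation:
step 0: pivot -1 → sign −
step 1: pivot -9 → sign −
step 2: pivot 1 → sign +
step 3: row/col 3 already zero → sign 0
signature = (1, 2, 1)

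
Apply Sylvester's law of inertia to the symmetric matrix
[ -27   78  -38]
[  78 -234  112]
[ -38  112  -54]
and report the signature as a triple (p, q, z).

Answer: (1, 2, 0)

Derivation:
step 0: pivot -27 → sign −
step 1: pivot -26/3 → sign −
step 2: pivot 2/39 → sign +
signature = (1, 2, 0)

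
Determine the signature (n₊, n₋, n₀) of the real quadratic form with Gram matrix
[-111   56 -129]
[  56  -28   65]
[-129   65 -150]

step 0: pivot -111 → sign −
step 1: pivot 28/111 → sign +
step 2: pivot -3/28 → sign −
signature = (1, 2, 0)

Answer: (1, 2, 0)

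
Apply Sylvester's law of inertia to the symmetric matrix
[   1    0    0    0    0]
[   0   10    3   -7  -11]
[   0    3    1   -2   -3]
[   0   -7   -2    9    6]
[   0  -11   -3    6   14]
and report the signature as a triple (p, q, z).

Answer: (4, 0, 1)

Derivation:
step 0: pivot 1 → sign +
step 1: pivot 10 → sign +
step 2: pivot 1/10 → sign +
step 3: pivot 4 → sign +
step 4: row/col 4 already zero → sign 0
signature = (4, 0, 1)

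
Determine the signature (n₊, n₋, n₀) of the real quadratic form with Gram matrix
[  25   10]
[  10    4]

Answer: (1, 0, 1)

Derivation:
step 0: pivot 25 → sign +
step 1: row/col 1 already zero → sign 0
signature = (1, 0, 1)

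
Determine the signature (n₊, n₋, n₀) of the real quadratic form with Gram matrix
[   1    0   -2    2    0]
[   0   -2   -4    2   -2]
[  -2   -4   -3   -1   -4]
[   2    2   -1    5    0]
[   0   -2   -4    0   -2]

step 0: pivot 1 → sign +
step 1: pivot -2 → sign −
step 2: pivot 1 → sign +
step 3: pivot 2 → sign +
step 4: pivot -2 → sign −
signature = (3, 2, 0)

Answer: (3, 2, 0)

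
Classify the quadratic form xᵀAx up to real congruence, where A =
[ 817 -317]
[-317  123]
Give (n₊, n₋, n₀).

step 0: pivot 817 → sign +
step 1: pivot 2/817 → sign +
signature = (2, 0, 0)

Answer: (2, 0, 0)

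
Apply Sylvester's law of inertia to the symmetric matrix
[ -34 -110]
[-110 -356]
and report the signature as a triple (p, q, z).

step 0: pivot -34 → sign −
step 1: pivot -2/17 → sign −
signature = (0, 2, 0)

Answer: (0, 2, 0)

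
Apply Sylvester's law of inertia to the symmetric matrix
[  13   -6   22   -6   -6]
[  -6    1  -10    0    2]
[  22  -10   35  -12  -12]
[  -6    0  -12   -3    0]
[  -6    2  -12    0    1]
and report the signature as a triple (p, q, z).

Answer: (3, 2, 0)

Derivation:
step 0: pivot 13 → sign +
step 1: pivot -23/13 → sign −
step 2: pivot -51/23 → sign −
step 3: pivot 9/17 → sign +
step 4: pivot 1/9 → sign +
signature = (3, 2, 0)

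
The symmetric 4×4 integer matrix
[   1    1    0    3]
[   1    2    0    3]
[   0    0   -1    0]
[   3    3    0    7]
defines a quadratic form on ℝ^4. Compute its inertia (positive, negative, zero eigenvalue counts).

step 0: pivot 1 → sign +
step 1: pivot 1 → sign +
step 2: pivot -1 → sign −
step 3: pivot -2 → sign −
signature = (2, 2, 0)

Answer: (2, 2, 0)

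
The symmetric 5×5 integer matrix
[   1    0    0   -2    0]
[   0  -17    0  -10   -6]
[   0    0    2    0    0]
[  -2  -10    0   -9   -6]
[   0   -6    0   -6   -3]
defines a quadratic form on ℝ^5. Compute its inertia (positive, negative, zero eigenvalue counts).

Answer: (2, 3, 0)

Derivation:
step 0: pivot 1 → sign +
step 1: pivot -17 → sign −
step 2: pivot 2 → sign +
step 3: pivot -121/17 → sign −
step 4: pivot -3/121 → sign −
signature = (2, 3, 0)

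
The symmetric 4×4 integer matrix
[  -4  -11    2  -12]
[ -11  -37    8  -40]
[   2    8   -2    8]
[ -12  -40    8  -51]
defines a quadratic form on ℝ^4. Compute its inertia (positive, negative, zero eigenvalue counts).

Answer: (0, 4, 0)

Derivation:
step 0: pivot -4 → sign −
step 1: pivot -27/4 → sign −
step 2: pivot -2/27 → sign −
step 3: pivot -3 → sign −
signature = (0, 4, 0)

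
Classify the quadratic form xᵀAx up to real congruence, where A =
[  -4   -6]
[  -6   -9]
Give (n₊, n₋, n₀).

Answer: (0, 1, 1)

Derivation:
step 0: pivot -4 → sign −
step 1: row/col 1 already zero → sign 0
signature = (0, 1, 1)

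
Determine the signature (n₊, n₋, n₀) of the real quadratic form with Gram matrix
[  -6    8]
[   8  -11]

Answer: (0, 2, 0)

Derivation:
step 0: pivot -6 → sign −
step 1: pivot -1/3 → sign −
signature = (0, 2, 0)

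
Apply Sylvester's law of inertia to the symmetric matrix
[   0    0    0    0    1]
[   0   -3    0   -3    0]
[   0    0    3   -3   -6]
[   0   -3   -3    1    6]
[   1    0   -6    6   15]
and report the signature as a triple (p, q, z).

step 0: pivot -3 → sign −
step 1: pivot 3 → sign +
step 2: pivot 1 → sign +
step 3: pivot 3 → sign +
step 4: pivot -1/3 → sign −
signature = (3, 2, 0)

Answer: (3, 2, 0)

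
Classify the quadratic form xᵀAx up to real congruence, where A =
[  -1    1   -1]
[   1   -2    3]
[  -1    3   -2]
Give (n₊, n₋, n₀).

Answer: (1, 2, 0)

Derivation:
step 0: pivot -1 → sign −
step 1: pivot -1 → sign −
step 2: pivot 3 → sign +
signature = (1, 2, 0)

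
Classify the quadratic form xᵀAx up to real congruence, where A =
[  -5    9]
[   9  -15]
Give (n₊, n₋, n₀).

step 0: pivot -5 → sign −
step 1: pivot 6/5 → sign +
signature = (1, 1, 0)

Answer: (1, 1, 0)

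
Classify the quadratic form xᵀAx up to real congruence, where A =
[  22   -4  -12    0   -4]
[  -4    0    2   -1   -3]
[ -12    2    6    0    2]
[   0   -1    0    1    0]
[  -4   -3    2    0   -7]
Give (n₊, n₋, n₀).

Answer: (3, 2, 0)

Derivation:
step 0: pivot 22 → sign +
step 1: pivot -8/11 → sign −
step 2: pivot -1/2 → sign −
step 3: pivot 5/2 → sign +
step 4: pivot 2/5 → sign +
signature = (3, 2, 0)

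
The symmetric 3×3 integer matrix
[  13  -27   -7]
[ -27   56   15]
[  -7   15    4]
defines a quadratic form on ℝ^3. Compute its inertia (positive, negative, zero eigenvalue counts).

step 0: pivot 13 → sign +
step 1: pivot -1/13 → sign −
step 2: pivot 3 → sign +
signature = (2, 1, 0)

Answer: (2, 1, 0)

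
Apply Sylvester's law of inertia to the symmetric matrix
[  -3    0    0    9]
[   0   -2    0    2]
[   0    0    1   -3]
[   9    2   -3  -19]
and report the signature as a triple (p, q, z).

Answer: (2, 2, 0)

Derivation:
step 0: pivot -3 → sign −
step 1: pivot -2 → sign −
step 2: pivot 1 → sign +
step 3: pivot 1 → sign +
signature = (2, 2, 0)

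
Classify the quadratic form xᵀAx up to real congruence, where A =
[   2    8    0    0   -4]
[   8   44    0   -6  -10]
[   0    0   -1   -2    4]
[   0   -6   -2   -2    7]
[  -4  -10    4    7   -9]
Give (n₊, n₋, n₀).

Answer: (2, 2, 1)

Derivation:
step 0: pivot 2 → sign +
step 1: pivot 12 → sign +
step 2: pivot -1 → sign −
step 3: pivot -1 → sign −
step 4: row/col 4 already zero → sign 0
signature = (2, 2, 1)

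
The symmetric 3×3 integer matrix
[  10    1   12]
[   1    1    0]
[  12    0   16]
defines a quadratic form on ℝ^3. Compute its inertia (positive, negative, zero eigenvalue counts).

Answer: (2, 0, 1)

Derivation:
step 0: pivot 10 → sign +
step 1: pivot 9/10 → sign +
step 2: row/col 2 already zero → sign 0
signature = (2, 0, 1)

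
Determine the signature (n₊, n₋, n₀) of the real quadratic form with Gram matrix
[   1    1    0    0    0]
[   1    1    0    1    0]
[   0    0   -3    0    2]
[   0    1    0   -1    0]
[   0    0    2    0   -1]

Answer: (3, 2, 0)

Derivation:
step 0: pivot 1 → sign +
step 1: pivot -3 → sign −
step 2: pivot -1 → sign −
step 3: pivot 1 → sign +
step 4: pivot 1/3 → sign +
signature = (3, 2, 0)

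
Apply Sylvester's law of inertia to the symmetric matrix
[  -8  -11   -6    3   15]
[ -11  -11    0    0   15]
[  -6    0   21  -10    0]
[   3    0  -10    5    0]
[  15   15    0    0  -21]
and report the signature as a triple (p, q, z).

Answer: (3, 2, 0)

Derivation:
step 0: pivot -8 → sign −
step 1: pivot 33/8 → sign +
step 2: pivot 9 → sign +
step 3: pivot 2/9 → sign +
step 4: pivot -6/11 → sign −
signature = (3, 2, 0)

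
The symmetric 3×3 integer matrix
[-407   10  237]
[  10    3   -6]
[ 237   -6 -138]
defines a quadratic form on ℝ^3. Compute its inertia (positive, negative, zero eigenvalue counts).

Answer: (1, 2, 0)

Derivation:
step 0: pivot -407 → sign −
step 1: pivot 1321/407 → sign +
step 2: pivot -3/1321 → sign −
signature = (1, 2, 0)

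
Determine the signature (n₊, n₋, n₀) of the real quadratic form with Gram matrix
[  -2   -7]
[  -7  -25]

step 0: pivot -2 → sign −
step 1: pivot -1/2 → sign −
signature = (0, 2, 0)

Answer: (0, 2, 0)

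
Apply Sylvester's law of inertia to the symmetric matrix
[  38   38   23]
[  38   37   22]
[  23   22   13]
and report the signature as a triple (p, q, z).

step 0: pivot 38 → sign +
step 1: pivot -1 → sign −
step 2: pivot 3/38 → sign +
signature = (2, 1, 0)

Answer: (2, 1, 0)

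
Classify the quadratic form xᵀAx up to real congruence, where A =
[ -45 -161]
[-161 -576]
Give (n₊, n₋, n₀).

Answer: (1, 1, 0)

Derivation:
step 0: pivot -45 → sign −
step 1: pivot 1/45 → sign +
signature = (1, 1, 0)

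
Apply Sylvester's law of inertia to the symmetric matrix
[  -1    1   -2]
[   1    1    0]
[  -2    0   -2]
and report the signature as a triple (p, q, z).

Answer: (1, 1, 1)

Derivation:
step 0: pivot -1 → sign −
step 1: pivot 2 → sign +
step 2: row/col 2 already zero → sign 0
signature = (1, 1, 1)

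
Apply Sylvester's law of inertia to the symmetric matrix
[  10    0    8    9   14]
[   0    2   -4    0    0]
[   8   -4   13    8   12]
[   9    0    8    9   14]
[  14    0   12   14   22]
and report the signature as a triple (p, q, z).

Answer: (4, 1, 0)

Derivation:
step 0: pivot 10 → sign +
step 1: pivot 2 → sign +
step 2: pivot -7/5 → sign −
step 3: pivot 19/14 → sign +
step 4: pivot 6/19 → sign +
signature = (4, 1, 0)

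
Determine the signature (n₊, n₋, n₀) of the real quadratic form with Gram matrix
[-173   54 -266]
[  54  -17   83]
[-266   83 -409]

step 0: pivot -173 → sign −
step 1: pivot -25/173 → sign −
step 2: row/col 2 already zero → sign 0
signature = (0, 2, 1)

Answer: (0, 2, 1)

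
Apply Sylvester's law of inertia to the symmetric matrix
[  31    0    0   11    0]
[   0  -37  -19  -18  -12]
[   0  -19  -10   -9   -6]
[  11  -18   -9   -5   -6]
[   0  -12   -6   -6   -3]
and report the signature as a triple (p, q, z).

Answer: (3, 2, 0)

Derivation:
step 0: pivot 31 → sign +
step 1: pivot -37 → sign −
step 2: pivot -9/37 → sign −
step 3: pivot 3/31 → sign +
step 4: pivot 1 → sign +
signature = (3, 2, 0)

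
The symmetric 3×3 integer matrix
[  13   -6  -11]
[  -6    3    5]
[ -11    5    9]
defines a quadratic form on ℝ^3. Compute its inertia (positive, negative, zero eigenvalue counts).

Answer: (2, 1, 0)

Derivation:
step 0: pivot 13 → sign +
step 1: pivot 3/13 → sign +
step 2: pivot -1/3 → sign −
signature = (2, 1, 0)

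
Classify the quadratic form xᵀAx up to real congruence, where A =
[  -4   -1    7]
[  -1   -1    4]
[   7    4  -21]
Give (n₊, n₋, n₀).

Answer: (0, 3, 0)

Derivation:
step 0: pivot -4 → sign −
step 1: pivot -3/4 → sign −
step 2: pivot -2 → sign −
signature = (0, 3, 0)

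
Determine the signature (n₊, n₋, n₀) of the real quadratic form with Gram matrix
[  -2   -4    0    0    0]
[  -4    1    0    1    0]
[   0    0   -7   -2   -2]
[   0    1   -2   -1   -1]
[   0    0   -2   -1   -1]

Answer: (1, 4, 0)

Derivation:
step 0: pivot -2 → sign −
step 1: pivot 9 → sign +
step 2: pivot -7 → sign −
step 3: pivot -34/63 → sign −
step 4: pivot -3/34 → sign −
signature = (1, 4, 0)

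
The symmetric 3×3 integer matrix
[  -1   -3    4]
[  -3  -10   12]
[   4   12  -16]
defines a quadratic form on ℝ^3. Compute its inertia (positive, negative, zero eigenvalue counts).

step 0: pivot -1 → sign −
step 1: pivot -1 → sign −
step 2: row/col 2 already zero → sign 0
signature = (0, 2, 1)

Answer: (0, 2, 1)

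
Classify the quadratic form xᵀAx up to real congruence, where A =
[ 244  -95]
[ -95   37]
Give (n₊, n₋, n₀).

Answer: (2, 0, 0)

Derivation:
step 0: pivot 244 → sign +
step 1: pivot 3/244 → sign +
signature = (2, 0, 0)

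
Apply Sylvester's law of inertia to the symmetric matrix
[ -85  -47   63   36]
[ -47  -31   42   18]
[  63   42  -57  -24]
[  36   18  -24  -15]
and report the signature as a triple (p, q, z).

Answer: (1, 3, 0)

Derivation:
step 0: pivot -85 → sign −
step 1: pivot -426/85 → sign −
step 2: pivot -9/142 → sign −
step 3: pivot 1 → sign +
signature = (1, 3, 0)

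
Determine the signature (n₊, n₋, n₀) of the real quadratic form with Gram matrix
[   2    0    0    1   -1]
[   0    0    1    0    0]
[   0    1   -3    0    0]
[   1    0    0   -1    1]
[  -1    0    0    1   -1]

step 0: pivot 2 → sign +
step 1: pivot -3 → sign −
step 2: pivot 1/3 → sign +
step 3: pivot -3/2 → sign −
step 4: row/col 4 already zero → sign 0
signature = (2, 2, 1)

Answer: (2, 2, 1)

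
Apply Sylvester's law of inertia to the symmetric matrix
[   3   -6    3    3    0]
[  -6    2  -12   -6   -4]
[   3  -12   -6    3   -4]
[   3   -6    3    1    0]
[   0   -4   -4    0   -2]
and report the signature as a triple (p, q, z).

Answer: (2, 3, 0)

Derivation:
step 0: pivot 3 → sign +
step 1: pivot -10 → sign −
step 2: pivot -27/5 → sign −
step 3: pivot -2 → sign −
step 4: pivot 2/27 → sign +
signature = (2, 3, 0)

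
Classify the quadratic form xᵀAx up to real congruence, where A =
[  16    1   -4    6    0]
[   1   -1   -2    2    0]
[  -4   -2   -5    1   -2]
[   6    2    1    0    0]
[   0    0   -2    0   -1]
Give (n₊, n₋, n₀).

Answer: (3, 2, 0)

Derivation:
step 0: pivot 16 → sign +
step 1: pivot -17/16 → sign −
step 2: pivot -53/17 → sign −
step 3: pivot 13/53 → sign +
step 4: pivot 3/13 → sign +
signature = (3, 2, 0)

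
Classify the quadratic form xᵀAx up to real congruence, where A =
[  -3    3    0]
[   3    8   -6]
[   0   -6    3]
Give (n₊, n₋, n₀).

Answer: (1, 2, 0)

Derivation:
step 0: pivot -3 → sign −
step 1: pivot 11 → sign +
step 2: pivot -3/11 → sign −
signature = (1, 2, 0)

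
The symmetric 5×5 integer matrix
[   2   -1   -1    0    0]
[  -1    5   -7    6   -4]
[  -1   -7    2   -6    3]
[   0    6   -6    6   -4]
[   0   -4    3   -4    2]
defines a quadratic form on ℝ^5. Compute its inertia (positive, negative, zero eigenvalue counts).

Answer: (2, 3, 0)

Derivation:
step 0: pivot 2 → sign +
step 1: pivot 9/2 → sign +
step 2: pivot -11 → sign −
step 3: pivot -6/11 → sign −
step 4: pivot -1/3 → sign −
signature = (2, 3, 0)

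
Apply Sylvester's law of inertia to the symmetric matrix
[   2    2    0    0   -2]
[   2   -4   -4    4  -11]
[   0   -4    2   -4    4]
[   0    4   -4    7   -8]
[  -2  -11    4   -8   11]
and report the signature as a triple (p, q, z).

Answer: (4, 1, 0)

Derivation:
step 0: pivot 2 → sign +
step 1: pivot -6 → sign −
step 2: pivot 14/3 → sign +
step 3: pivot 1/7 → sign +
step 4: pivot 1/2 → sign +
signature = (4, 1, 0)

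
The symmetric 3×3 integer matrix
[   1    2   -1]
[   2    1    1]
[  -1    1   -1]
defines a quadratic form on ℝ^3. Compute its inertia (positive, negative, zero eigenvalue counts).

Answer: (2, 1, 0)

Derivation:
step 0: pivot 1 → sign +
step 1: pivot -3 → sign −
step 2: pivot 1 → sign +
signature = (2, 1, 0)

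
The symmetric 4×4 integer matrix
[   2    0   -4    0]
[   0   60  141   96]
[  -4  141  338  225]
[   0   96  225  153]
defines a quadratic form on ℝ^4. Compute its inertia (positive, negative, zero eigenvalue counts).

Answer: (2, 2, 0)

Derivation:
step 0: pivot 2 → sign +
step 1: pivot 60 → sign +
step 2: pivot -27/20 → sign −
step 3: pivot -1/3 → sign −
signature = (2, 2, 0)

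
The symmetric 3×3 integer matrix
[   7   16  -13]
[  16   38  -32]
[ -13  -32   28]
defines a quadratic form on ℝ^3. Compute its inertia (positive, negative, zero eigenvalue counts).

step 0: pivot 7 → sign +
step 1: pivot 10/7 → sign +
step 2: pivot 1/5 → sign +
signature = (3, 0, 0)

Answer: (3, 0, 0)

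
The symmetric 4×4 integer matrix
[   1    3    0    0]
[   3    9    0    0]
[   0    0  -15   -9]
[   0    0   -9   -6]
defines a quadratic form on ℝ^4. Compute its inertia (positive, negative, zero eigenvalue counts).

step 0: pivot 1 → sign +
step 1: pivot -15 → sign −
step 2: pivot -3/5 → sign −
step 3: row/col 3 already zero → sign 0
signature = (1, 2, 1)

Answer: (1, 2, 1)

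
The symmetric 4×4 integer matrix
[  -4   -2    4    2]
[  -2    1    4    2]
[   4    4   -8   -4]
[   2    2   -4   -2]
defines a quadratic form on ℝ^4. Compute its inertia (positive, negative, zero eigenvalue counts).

Answer: (1, 2, 1)

Derivation:
step 0: pivot -4 → sign −
step 1: pivot 2 → sign +
step 2: pivot -6 → sign −
step 3: row/col 3 already zero → sign 0
signature = (1, 2, 1)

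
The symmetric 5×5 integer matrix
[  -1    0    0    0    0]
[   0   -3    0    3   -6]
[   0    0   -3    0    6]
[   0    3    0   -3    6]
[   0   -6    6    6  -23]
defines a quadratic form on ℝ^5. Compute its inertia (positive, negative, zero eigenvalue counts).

Answer: (1, 3, 1)

Derivation:
step 0: pivot -1 → sign −
step 1: pivot -3 → sign −
step 2: pivot -3 → sign −
step 3: pivot 1 → sign +
step 4: row/col 4 already zero → sign 0
signature = (1, 3, 1)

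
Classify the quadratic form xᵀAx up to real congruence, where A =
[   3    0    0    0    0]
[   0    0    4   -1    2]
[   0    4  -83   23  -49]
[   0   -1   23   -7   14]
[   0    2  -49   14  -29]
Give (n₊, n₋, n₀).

Answer: (2, 3, 0)

Derivation:
step 0: pivot 3 → sign +
step 1: pivot -83 → sign −
step 2: pivot 16/83 → sign +
step 3: pivot -11/16 → sign −
step 4: pivot -2/11 → sign −
signature = (2, 3, 0)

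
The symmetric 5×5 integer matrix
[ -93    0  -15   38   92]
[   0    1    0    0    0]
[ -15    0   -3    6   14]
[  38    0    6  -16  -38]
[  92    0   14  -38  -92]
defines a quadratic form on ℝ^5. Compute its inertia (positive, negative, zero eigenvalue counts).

step 0: pivot -93 → sign −
step 1: pivot 1 → sign +
step 2: pivot -18/31 → sign −
step 3: pivot -4/9 → sign −
step 4: pivot 1/3 → sign +
signature = (2, 3, 0)

Answer: (2, 3, 0)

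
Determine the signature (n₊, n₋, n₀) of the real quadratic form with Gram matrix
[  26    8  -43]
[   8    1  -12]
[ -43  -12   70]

step 0: pivot 26 → sign +
step 1: pivot -19/13 → sign −
step 2: pivot -3/38 → sign −
signature = (1, 2, 0)

Answer: (1, 2, 0)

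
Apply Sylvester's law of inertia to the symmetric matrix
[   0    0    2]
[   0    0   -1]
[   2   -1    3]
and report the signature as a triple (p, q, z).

step 0: pivot 3 → sign +
step 1: pivot -1/3 → sign −
step 2: row/col 2 already zero → sign 0
signature = (1, 1, 1)

Answer: (1, 1, 1)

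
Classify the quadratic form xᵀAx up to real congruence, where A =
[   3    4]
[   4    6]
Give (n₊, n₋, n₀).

step 0: pivot 3 → sign +
step 1: pivot 2/3 → sign +
signature = (2, 0, 0)

Answer: (2, 0, 0)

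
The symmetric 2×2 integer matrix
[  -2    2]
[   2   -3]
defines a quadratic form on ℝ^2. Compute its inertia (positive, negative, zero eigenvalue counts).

Answer: (0, 2, 0)

Derivation:
step 0: pivot -2 → sign −
step 1: pivot -1 → sign −
signature = (0, 2, 0)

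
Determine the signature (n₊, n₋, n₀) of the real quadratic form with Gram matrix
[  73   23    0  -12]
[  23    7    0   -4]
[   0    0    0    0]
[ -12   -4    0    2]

step 0: pivot 73 → sign +
step 1: pivot -18/73 → sign −
step 2: pivot 2/9 → sign +
step 3: row/col 3 already zero → sign 0
signature = (2, 1, 1)

Answer: (2, 1, 1)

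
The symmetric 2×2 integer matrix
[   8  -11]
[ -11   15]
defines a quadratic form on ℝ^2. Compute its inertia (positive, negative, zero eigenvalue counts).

step 0: pivot 8 → sign +
step 1: pivot -1/8 → sign −
signature = (1, 1, 0)

Answer: (1, 1, 0)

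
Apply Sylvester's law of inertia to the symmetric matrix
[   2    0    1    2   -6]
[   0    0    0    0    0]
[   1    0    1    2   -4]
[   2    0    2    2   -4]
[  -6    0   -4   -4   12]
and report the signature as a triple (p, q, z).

step 0: pivot 2 → sign +
step 1: pivot 1/2 → sign +
step 2: pivot -2 → sign −
step 3: row/col 3 already zero → sign 0
step 4: row/col 4 already zero → sign 0
signature = (2, 1, 2)

Answer: (2, 1, 2)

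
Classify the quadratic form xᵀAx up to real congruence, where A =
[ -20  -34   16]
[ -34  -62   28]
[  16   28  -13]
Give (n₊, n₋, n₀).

step 0: pivot -20 → sign −
step 1: pivot -21/5 → sign −
step 2: pivot -1/21 → sign −
signature = (0, 3, 0)

Answer: (0, 3, 0)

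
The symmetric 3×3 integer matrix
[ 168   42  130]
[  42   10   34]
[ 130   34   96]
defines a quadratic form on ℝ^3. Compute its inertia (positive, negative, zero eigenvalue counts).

step 0: pivot 168 → sign +
step 1: pivot -1/2 → sign −
step 2: pivot -2/21 → sign −
signature = (1, 2, 0)

Answer: (1, 2, 0)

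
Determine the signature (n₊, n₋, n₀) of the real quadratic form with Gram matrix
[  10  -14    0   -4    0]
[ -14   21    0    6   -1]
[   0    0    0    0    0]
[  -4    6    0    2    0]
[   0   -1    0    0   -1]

Answer: (3, 1, 1)

Derivation:
step 0: pivot 10 → sign +
step 1: pivot 7/5 → sign +
step 2: pivot 2/7 → sign +
step 3: pivot -2 → sign −
step 4: row/col 4 already zero → sign 0
signature = (3, 1, 1)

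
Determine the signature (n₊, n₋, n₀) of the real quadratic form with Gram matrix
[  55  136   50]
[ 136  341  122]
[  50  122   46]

Answer: (2, 1, 0)

Derivation:
step 0: pivot 55 → sign +
step 1: pivot 259/55 → sign +
step 2: pivot -6/259 → sign −
signature = (2, 1, 0)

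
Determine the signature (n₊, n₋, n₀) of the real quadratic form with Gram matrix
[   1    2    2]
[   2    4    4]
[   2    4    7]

step 0: pivot 1 → sign +
step 1: pivot 3 → sign +
step 2: row/col 2 already zero → sign 0
signature = (2, 0, 1)

Answer: (2, 0, 1)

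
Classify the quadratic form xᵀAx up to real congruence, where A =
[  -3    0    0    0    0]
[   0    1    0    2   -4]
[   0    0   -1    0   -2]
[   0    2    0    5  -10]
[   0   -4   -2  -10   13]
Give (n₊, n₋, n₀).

step 0: pivot -3 → sign −
step 1: pivot 1 → sign +
step 2: pivot -1 → sign −
step 3: pivot 1 → sign +
step 4: pivot -3 → sign −
signature = (2, 3, 0)

Answer: (2, 3, 0)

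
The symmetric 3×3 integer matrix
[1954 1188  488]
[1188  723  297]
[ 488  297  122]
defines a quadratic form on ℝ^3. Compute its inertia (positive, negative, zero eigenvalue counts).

Answer: (2, 1, 0)

Derivation:
step 0: pivot 1954 → sign +
step 1: pivot 699/977 → sign +
step 2: pivot -1/233 → sign −
signature = (2, 1, 0)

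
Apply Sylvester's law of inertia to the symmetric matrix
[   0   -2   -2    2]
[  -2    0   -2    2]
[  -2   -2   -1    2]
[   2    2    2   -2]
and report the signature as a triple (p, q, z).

step 0: pivot -4 → sign −
step 1: pivot 1 → sign +
step 2: pivot 3 → sign +
step 3: pivot 2/3 → sign +
signature = (3, 1, 0)

Answer: (3, 1, 0)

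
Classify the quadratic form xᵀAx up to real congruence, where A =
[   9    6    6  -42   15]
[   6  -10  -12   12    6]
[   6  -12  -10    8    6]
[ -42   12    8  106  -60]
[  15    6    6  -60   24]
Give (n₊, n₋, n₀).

step 0: pivot 9 → sign +
step 1: pivot -14 → sign −
step 2: pivot 30/7 → sign +
step 3: pivot 34/15 → sign +
step 4: pivot 1/17 → sign +
signature = (4, 1, 0)

Answer: (4, 1, 0)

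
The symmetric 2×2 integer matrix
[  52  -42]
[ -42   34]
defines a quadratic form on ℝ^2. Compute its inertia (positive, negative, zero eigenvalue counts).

Answer: (2, 0, 0)

Derivation:
step 0: pivot 52 → sign +
step 1: pivot 1/13 → sign +
signature = (2, 0, 0)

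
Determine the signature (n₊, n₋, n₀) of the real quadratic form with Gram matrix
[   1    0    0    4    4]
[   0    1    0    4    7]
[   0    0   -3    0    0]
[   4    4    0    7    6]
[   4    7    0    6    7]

step 0: pivot 1 → sign +
step 1: pivot 1 → sign +
step 2: pivot -3 → sign −
step 3: pivot -25 → sign −
step 4: pivot -6/25 → sign −
signature = (2, 3, 0)

Answer: (2, 3, 0)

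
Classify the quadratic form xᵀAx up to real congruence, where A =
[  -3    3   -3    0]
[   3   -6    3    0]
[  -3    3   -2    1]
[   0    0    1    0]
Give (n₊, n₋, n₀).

Answer: (1, 3, 0)

Derivation:
step 0: pivot -3 → sign −
step 1: pivot -3 → sign −
step 2: pivot 1 → sign +
step 3: pivot -1 → sign −
signature = (1, 3, 0)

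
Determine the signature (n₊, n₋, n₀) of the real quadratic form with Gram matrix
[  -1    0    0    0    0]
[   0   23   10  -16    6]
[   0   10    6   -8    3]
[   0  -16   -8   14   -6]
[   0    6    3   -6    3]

step 0: pivot -1 → sign −
step 1: pivot 23 → sign +
step 2: pivot 38/23 → sign +
step 3: pivot 42/19 → sign +
step 4: pivot 3/14 → sign +
signature = (4, 1, 0)

Answer: (4, 1, 0)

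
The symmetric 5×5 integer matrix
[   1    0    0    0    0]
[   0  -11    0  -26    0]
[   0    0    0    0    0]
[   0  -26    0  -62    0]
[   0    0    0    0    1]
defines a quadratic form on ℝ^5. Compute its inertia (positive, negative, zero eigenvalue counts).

step 0: pivot 1 → sign +
step 1: pivot -11 → sign −
step 2: pivot -6/11 → sign −
step 3: pivot 1 → sign +
step 4: row/col 4 already zero → sign 0
signature = (2, 2, 1)

Answer: (2, 2, 1)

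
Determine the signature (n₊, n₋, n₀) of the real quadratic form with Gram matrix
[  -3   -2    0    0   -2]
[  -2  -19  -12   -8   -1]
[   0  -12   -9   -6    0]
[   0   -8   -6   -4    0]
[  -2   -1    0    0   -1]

Answer: (1, 3, 1)

Derivation:
step 0: pivot -3 → sign −
step 1: pivot -53/3 → sign −
step 2: pivot -45/53 → sign −
step 3: pivot 2/5 → sign +
step 4: row/col 4 already zero → sign 0
signature = (1, 3, 1)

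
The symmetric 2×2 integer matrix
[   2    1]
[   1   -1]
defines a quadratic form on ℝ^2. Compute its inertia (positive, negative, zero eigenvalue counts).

step 0: pivot 2 → sign +
step 1: pivot -3/2 → sign −
signature = (1, 1, 0)

Answer: (1, 1, 0)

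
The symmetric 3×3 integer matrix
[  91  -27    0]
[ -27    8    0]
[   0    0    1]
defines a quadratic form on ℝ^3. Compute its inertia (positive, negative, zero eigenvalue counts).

step 0: pivot 91 → sign +
step 1: pivot -1/91 → sign −
step 2: pivot 1 → sign +
signature = (2, 1, 0)

Answer: (2, 1, 0)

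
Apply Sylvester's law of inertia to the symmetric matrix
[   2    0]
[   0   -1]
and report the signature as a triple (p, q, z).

Answer: (1, 1, 0)

Derivation:
step 0: pivot 2 → sign +
step 1: pivot -1 → sign −
signature = (1, 1, 0)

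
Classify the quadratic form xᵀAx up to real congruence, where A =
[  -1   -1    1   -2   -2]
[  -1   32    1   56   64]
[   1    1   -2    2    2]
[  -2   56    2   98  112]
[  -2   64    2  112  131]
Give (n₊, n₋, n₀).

step 0: pivot -1 → sign −
step 1: pivot 33 → sign +
step 2: pivot -1 → sign −
step 3: pivot 2/33 → sign +
step 4: pivot 3 → sign +
signature = (3, 2, 0)

Answer: (3, 2, 0)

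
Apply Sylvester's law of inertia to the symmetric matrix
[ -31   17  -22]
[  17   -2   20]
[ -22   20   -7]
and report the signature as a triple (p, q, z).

Answer: (2, 1, 0)

Derivation:
step 0: pivot -31 → sign −
step 1: pivot 227/31 → sign +
step 2: pivot 3/227 → sign +
signature = (2, 1, 0)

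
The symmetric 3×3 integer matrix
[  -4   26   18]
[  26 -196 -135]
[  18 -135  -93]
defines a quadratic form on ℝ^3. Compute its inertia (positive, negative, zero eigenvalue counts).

step 0: pivot -4 → sign −
step 1: pivot -27 → sign −
step 2: row/col 2 already zero → sign 0
signature = (0, 2, 1)

Answer: (0, 2, 1)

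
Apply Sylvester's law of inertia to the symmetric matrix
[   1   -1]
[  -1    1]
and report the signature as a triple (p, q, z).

Answer: (1, 0, 1)

Derivation:
step 0: pivot 1 → sign +
step 1: row/col 1 already zero → sign 0
signature = (1, 0, 1)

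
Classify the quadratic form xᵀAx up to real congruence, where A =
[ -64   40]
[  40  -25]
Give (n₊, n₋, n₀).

step 0: pivot -64 → sign −
step 1: row/col 1 already zero → sign 0
signature = (0, 1, 1)

Answer: (0, 1, 1)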